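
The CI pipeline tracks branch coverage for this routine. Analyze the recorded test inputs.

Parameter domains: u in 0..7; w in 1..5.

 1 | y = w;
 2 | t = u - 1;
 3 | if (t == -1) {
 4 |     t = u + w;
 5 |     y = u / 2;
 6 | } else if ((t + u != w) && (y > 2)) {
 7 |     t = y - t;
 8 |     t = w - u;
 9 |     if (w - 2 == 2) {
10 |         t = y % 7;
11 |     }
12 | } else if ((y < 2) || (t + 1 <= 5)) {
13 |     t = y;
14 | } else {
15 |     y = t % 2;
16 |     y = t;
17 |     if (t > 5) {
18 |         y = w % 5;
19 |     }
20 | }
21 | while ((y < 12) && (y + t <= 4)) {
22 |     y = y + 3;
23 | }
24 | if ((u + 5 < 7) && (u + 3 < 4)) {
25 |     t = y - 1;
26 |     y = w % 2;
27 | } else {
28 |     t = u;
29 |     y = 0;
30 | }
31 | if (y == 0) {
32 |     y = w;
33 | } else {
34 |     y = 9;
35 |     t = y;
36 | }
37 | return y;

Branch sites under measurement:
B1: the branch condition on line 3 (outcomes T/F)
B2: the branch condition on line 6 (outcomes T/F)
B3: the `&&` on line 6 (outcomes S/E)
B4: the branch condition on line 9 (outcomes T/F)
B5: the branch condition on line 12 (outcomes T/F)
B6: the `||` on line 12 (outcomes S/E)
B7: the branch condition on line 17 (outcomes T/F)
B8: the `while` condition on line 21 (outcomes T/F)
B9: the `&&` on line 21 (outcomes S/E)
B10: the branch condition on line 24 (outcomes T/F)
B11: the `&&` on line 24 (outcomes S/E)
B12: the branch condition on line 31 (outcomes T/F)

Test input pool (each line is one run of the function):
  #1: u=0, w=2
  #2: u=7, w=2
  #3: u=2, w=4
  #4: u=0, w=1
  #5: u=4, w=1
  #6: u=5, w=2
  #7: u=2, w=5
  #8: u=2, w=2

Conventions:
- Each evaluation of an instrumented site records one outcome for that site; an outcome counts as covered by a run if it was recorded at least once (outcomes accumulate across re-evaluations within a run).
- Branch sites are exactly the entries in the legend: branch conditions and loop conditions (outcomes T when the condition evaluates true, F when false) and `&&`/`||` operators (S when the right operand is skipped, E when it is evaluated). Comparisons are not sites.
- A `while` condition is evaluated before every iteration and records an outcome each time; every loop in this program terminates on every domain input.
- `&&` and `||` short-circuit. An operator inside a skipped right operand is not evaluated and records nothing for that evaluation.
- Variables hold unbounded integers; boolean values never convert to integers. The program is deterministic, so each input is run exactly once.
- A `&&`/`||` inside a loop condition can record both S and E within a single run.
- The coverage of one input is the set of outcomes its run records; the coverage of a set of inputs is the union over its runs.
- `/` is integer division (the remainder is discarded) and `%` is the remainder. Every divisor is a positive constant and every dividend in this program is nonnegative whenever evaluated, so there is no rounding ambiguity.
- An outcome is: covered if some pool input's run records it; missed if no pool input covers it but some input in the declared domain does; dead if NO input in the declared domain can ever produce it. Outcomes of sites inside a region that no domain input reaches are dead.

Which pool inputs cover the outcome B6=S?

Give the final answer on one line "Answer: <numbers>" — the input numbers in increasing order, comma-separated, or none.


input #1 (u=0, w=2): never hits B6=S
input #2 (u=7, w=2): never hits B6=S
input #3 (u=2, w=4): never hits B6=S
input #4 (u=0, w=1): never hits B6=S
input #5 (u=4, w=1): hits B6=S
input #6 (u=5, w=2): never hits B6=S
input #7 (u=2, w=5): never hits B6=S
input #8 (u=2, w=2): never hits B6=S
Answer: 5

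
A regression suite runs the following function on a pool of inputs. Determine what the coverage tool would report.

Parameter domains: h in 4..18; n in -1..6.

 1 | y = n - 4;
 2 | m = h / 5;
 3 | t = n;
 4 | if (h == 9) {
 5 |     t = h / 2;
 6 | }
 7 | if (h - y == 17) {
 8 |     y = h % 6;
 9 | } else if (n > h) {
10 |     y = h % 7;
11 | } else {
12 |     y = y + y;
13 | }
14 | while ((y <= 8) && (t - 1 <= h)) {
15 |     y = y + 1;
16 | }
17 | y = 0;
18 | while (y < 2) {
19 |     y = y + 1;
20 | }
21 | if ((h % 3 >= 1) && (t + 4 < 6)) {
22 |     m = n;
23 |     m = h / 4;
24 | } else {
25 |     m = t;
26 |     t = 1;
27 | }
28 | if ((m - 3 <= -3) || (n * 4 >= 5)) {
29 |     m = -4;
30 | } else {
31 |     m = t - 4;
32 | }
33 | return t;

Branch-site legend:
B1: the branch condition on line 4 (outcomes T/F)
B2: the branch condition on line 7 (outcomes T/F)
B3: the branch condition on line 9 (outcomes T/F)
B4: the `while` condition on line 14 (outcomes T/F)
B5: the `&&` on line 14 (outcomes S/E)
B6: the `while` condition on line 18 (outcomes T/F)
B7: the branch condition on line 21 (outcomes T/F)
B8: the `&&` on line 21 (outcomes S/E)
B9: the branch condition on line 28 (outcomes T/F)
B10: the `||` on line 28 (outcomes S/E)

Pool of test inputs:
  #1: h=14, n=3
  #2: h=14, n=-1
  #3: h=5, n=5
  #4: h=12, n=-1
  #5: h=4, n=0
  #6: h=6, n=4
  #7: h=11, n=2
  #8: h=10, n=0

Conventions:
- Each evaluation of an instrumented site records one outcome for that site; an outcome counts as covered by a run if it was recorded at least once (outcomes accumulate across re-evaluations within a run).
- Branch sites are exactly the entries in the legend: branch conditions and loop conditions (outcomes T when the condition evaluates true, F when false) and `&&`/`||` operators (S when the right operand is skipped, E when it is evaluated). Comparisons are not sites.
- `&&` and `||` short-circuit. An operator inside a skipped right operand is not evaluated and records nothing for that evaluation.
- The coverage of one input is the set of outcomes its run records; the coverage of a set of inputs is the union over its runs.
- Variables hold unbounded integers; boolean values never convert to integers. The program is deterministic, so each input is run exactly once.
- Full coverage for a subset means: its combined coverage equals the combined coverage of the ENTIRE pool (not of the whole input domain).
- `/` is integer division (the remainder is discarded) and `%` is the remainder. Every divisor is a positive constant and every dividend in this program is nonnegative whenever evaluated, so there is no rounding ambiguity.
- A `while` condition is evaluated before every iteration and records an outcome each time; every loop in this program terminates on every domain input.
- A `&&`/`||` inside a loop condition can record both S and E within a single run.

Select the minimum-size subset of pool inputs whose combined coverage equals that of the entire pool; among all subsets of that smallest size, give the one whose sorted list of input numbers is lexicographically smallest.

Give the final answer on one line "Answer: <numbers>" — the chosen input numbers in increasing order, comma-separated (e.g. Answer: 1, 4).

#1 (h=14, n=3) -> B1->F, B2->F, B3->F, B5->E, B4->T, B5->E, B4->T, B5->E, B4->T, B5->E, B4->T, B5->E, B4->T, B5->E, ...; covered: B1=F, B2=F, B3=F, B4=T, B4=F, B5=S, B5=E, B6=T, B6=F, B7=F, B8=E, B9=T, B10=E
#2 (h=14, n=-1) -> B1->F, B2->F, B3->F, B5->E, B4->T, B5->E, B4->T, B5->E, B4->T, B5->E, B4->T, B5->E, B4->T, B5->E, ...; covered: B1=F, B2=F, B3=F, B4=T, B4=F, B5=S, B5=E, B6=T, B6=F, B7=T, B8=E, B9=F, B10=E
#3 (h=5, n=5) -> B1->F, B2->F, B3->F, B5->E, B4->T, B5->E, B4->T, B5->E, B4->T, B5->E, B4->T, B5->E, B4->T, B5->E, ...; covered: B1=F, B2=F, B3=F, B4=T, B4=F, B5=S, B5=E, B6=T, B6=F, B7=F, B8=E, B9=T, B10=E
#4 (h=12, n=-1) -> B1->F, B2->T, B5->E, B4->T, B5->E, B4->T, B5->E, B4->T, B5->E, B4->T, B5->E, B4->T, B5->E, B4->T, ...; covered: B1=F, B2=T, B4=T, B4=F, B5=S, B5=E, B6=T, B6=F, B7=F, B8=S, B9=T, B10=S
#5 (h=4, n=0) -> B1->F, B2->F, B3->F, B5->E, B4->T, B5->E, B4->T, B5->E, B4->T, B5->E, B4->T, B5->E, B4->T, B5->E, ...; covered: B1=F, B2=F, B3=F, B4=T, B4=F, B5=S, B5=E, B6=T, B6=F, B7=T, B8=E, B9=F, B10=E
#6 (h=6, n=4) -> B1->F, B2->F, B3->F, B5->E, B4->T, B5->E, B4->T, B5->E, B4->T, B5->E, B4->T, B5->E, B4->T, B5->E, ...; covered: B1=F, B2=F, B3=F, B4=T, B4=F, B5=S, B5=E, B6=T, B6=F, B7=F, B8=S, B9=T, B10=E
#7 (h=11, n=2) -> B1->F, B2->F, B3->F, B5->E, B4->T, B5->E, B4->T, B5->E, B4->T, B5->E, B4->T, B5->E, B4->T, B5->E, ...; covered: B1=F, B2=F, B3=F, B4=T, B4=F, B5=S, B5=E, B6=T, B6=F, B7=F, B8=E, B9=T, B10=E
#8 (h=10, n=0) -> B1->F, B2->F, B3->F, B5->E, B4->T, B5->E, B4->T, B5->E, B4->T, B5->E, B4->T, B5->E, B4->T, B5->E, ...; covered: B1=F, B2=F, B3=F, B4=T, B4=F, B5=S, B5=E, B6=T, B6=F, B7=T, B8=E, B9=F, B10=E
the full pool covers 18 outcomes: B1=F, B2=T, B2=F, B3=F, B4=T, B4=F, B5=S, B5=E, B6=T, B6=F, B7=T, B7=F, B8=S, B8=E, B9=T, B9=F, B10=S, B10=E
checked all size-1 subsets: none covers 18 outcomes (max 13/18)
at size 2, {2, 4} reaches all 18 outcomes; every lexicographically earlier size-2 subset fails

Answer: 2, 4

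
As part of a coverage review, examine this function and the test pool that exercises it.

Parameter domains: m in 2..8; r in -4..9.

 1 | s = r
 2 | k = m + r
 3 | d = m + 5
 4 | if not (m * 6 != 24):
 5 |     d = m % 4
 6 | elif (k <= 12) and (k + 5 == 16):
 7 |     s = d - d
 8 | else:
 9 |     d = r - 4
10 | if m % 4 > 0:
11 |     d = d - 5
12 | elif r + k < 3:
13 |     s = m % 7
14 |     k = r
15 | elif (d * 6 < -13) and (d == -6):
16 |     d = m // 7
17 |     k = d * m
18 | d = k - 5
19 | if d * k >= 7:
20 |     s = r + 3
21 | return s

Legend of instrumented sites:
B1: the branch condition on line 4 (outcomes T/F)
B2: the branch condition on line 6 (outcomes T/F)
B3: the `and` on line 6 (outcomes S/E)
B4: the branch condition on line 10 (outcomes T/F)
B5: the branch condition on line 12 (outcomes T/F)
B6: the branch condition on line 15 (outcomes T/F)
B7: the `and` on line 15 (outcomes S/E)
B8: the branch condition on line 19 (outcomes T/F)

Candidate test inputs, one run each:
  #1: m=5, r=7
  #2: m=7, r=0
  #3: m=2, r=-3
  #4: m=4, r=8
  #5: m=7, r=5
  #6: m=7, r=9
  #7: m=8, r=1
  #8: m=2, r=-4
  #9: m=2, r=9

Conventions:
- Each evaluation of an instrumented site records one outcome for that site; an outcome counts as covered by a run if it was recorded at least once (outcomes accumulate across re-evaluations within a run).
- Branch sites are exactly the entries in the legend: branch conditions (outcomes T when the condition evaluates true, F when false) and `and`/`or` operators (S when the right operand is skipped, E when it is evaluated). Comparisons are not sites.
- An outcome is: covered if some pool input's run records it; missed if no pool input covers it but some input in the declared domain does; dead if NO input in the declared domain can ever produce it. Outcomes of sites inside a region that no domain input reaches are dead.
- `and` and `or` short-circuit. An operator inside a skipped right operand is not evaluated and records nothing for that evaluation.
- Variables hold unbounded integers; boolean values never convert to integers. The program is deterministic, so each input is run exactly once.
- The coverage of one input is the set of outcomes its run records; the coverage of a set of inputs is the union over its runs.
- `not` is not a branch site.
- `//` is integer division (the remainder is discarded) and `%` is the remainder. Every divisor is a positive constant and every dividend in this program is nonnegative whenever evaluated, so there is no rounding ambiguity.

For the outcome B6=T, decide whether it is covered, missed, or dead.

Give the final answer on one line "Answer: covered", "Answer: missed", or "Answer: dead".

no pool input records B6=T
but domain input (m=8, r=-2) does record it -> reachable, so missed

Answer: missed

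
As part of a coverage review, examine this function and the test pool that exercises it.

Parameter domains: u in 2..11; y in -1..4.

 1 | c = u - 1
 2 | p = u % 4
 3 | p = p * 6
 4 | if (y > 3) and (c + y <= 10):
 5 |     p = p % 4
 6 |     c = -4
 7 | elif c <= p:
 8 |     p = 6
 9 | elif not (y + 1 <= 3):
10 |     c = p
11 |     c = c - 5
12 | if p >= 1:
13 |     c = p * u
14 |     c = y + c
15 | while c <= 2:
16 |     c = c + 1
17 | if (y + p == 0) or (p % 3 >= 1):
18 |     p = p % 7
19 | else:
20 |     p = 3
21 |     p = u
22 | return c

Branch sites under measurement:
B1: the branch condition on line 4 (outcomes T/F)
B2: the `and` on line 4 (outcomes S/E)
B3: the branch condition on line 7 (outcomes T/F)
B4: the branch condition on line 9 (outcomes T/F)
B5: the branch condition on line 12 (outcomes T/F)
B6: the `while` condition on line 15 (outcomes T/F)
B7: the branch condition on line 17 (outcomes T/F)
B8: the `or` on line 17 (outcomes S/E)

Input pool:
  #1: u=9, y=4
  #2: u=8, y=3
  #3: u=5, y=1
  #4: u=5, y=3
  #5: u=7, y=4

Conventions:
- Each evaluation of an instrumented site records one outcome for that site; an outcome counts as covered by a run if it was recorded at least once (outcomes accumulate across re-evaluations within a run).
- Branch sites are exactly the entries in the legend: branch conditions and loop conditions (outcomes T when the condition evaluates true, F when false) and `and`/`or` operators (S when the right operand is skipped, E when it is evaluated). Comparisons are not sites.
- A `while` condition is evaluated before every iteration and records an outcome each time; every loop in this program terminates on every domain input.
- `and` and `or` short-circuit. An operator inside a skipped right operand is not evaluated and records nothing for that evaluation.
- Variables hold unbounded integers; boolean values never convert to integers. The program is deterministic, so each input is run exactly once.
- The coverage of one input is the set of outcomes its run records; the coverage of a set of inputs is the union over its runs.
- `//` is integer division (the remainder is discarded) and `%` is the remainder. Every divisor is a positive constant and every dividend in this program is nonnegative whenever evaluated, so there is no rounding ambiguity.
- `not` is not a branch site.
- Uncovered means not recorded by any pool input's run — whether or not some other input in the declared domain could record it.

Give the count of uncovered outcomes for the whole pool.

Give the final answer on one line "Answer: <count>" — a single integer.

input #1 (u=9, y=4): covers B1=F, B2=E, B3=F, B4=T, B5=T, B6=F, B7=F, B8=E
input #2 (u=8, y=3): covers B1=F, B2=S, B3=F, B4=T, B5=F, B6=T, B6=F, B7=F, B8=E
input #3 (u=5, y=1): covers B1=F, B2=S, B3=T, B5=T, B6=F, B7=F, B8=E
input #4 (u=5, y=3): covers B1=F, B2=S, B3=T, B5=T, B6=F, B7=F, B8=E
input #5 (u=7, y=4): covers B1=T, B2=E, B5=T, B6=F, B7=T, B8=E
union over the pool: B1=T, B1=F, B2=S, B2=E, B3=T, B3=F, B4=T, B5=T, B5=F, B6=T, B6=F, B7=T, B7=F, B8=E
uncovered (2 of 16): B4=F, B8=S

Answer: 2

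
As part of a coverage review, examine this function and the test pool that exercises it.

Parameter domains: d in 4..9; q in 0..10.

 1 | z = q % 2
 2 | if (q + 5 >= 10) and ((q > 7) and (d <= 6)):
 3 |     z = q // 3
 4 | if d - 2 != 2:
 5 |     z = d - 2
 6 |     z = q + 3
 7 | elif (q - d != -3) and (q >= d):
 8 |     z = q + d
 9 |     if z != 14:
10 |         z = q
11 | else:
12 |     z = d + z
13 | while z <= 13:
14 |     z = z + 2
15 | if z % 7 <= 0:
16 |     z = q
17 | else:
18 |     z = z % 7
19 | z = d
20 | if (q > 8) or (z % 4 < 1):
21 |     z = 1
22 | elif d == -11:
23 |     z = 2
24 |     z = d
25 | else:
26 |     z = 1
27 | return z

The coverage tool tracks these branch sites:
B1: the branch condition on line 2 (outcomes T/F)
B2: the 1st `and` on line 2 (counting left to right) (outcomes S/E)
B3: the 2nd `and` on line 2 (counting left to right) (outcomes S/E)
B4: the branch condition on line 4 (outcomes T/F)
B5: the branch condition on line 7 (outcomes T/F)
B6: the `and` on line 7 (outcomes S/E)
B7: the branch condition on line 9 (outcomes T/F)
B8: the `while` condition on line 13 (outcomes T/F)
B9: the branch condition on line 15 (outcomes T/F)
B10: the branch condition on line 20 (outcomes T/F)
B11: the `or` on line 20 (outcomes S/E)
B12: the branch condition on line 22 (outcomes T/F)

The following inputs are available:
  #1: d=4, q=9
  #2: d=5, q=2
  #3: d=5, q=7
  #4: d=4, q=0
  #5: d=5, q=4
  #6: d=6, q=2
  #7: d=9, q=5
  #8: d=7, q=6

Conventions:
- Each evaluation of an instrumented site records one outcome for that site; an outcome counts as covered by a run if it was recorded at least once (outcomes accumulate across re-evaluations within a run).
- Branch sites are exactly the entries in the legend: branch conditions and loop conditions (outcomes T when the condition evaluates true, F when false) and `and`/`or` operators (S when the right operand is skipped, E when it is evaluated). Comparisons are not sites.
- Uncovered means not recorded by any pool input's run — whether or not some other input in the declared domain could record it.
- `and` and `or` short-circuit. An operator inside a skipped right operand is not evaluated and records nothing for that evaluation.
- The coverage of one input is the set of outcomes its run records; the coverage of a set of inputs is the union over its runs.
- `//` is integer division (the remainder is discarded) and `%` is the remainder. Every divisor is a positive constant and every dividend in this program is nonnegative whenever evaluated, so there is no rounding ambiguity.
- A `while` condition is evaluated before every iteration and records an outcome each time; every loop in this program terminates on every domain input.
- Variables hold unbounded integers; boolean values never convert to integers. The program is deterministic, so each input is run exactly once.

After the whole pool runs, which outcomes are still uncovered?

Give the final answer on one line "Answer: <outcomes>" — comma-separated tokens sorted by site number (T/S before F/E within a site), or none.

input #1, d=4, q=9: events B2->E, B3->E, B1->T, B4->F, B6->E, B5->T, B7->T, B8->T, B8->T, B8->T, B8->F, B9->F, B11->S, B10->T; outcomes B1=T, B2=E, B3=E, B4=F, B5=T, B6=E, B7=T, B8=T, B8=F, B9=F, B10=T, B11=S
input #2, d=5, q=2: events B2->S, B1->F, B4->T, B8->T, B8->T, B8->T, B8->T, B8->T, B8->F, B9->F, B11->E, B10->F, B12->F; outcomes B1=F, B2=S, B4=T, B8=T, B8=F, B9=F, B10=F, B11=E, B12=F
input #3, d=5, q=7: events B2->E, B3->S, B1->F, B4->T, B8->T, B8->T, B8->F, B9->T, B11->E, B10->F, B12->F; outcomes B1=F, B2=E, B3=S, B4=T, B8=T, B8=F, B9=T, B10=F, B11=E, B12=F
input #4, d=4, q=0: events B2->S, B1->F, B4->F, B6->E, B5->F, B8->T, B8->T, B8->T, B8->T, B8->T, B8->F, B9->T, B11->E, B10->T; outcomes B1=F, B2=S, B4=F, B5=F, B6=E, B8=T, B8=F, B9=T, B10=T, B11=E
input #5, d=5, q=4: events B2->S, B1->F, B4->T, B8->T, B8->T, B8->T, B8->T, B8->F, B9->F, B11->E, B10->F, B12->F; outcomes B1=F, B2=S, B4=T, B8=T, B8=F, B9=F, B10=F, B11=E, B12=F
input #6, d=6, q=2: events B2->S, B1->F, B4->T, B8->T, B8->T, B8->T, B8->T, B8->T, B8->F, B9->F, B11->E, B10->F, B12->F; outcomes B1=F, B2=S, B4=T, B8=T, B8=F, B9=F, B10=F, B11=E, B12=F
input #7, d=9, q=5: events B2->E, B3->S, B1->F, B4->T, B8->T, B8->T, B8->T, B8->F, B9->T, B11->E, B10->F, B12->F; outcomes B1=F, B2=E, B3=S, B4=T, B8=T, B8=F, B9=T, B10=F, B11=E, B12=F
input #8, d=7, q=6: events B2->E, B3->S, B1->F, B4->T, B8->T, B8->T, B8->T, B8->F, B9->F, B11->E, B10->F, B12->F; outcomes B1=F, B2=E, B3=S, B4=T, B8=T, B8=F, B9=F, B10=F, B11=E, B12=F
union over the pool: B1=T, B1=F, B2=S, B2=E, B3=S, B3=E, B4=T, B4=F, B5=T, B5=F, B6=E, B7=T, B8=T, B8=F, B9=T, B9=F, B10=T, B10=F, B11=S, B11=E, B12=F
uncovered (3 of 24): B6=S, B7=F, B12=T

Answer: B6=S, B7=F, B12=T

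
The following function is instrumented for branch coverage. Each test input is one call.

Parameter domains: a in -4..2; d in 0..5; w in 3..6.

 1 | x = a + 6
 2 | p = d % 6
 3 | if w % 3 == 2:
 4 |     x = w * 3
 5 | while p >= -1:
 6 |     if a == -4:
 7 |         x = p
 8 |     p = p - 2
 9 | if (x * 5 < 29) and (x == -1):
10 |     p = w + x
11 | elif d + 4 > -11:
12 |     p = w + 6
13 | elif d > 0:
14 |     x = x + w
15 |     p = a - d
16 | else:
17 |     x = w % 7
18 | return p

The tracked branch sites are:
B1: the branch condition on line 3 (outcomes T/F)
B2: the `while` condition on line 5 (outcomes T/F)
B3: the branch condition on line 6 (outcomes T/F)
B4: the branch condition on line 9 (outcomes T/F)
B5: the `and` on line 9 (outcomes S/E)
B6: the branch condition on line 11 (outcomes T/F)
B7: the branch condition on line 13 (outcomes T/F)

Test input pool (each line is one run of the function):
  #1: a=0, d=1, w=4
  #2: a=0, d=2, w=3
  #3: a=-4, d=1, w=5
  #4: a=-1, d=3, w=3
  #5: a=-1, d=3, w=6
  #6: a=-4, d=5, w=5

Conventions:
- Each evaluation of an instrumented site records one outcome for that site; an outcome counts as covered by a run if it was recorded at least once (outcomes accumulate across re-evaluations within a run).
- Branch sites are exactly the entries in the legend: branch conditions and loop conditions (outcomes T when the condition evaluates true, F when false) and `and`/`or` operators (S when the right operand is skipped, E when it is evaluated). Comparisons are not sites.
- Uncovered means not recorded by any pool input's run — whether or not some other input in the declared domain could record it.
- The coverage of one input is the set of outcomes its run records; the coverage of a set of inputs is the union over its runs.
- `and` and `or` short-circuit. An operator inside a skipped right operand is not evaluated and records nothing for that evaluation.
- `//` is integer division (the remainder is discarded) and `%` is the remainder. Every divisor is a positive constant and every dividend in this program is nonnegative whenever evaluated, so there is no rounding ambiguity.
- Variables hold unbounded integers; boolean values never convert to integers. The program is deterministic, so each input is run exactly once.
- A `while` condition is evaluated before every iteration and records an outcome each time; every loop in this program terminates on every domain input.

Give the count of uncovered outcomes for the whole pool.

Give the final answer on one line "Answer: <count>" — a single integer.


#1 (a=0, d=1, w=4) -> covered: B1=F, B2=T, B2=F, B3=F, B4=F, B5=S, B6=T
#2 (a=0, d=2, w=3) -> covered: B1=F, B2=T, B2=F, B3=F, B4=F, B5=S, B6=T
#3 (a=-4, d=1, w=5) -> covered: B1=T, B2=T, B2=F, B3=T, B4=T, B5=E
#4 (a=-1, d=3, w=3) -> covered: B1=F, B2=T, B2=F, B3=F, B4=F, B5=E, B6=T
#5 (a=-1, d=3, w=6) -> covered: B1=F, B2=T, B2=F, B3=F, B4=F, B5=E, B6=T
#6 (a=-4, d=5, w=5) -> covered: B1=T, B2=T, B2=F, B3=T, B4=T, B5=E
union over the pool: B1=T, B1=F, B2=T, B2=F, B3=T, B3=F, B4=T, B4=F, B5=S, B5=E, B6=T
uncovered (3 of 14): B6=F, B7=T, B7=F
Answer: 3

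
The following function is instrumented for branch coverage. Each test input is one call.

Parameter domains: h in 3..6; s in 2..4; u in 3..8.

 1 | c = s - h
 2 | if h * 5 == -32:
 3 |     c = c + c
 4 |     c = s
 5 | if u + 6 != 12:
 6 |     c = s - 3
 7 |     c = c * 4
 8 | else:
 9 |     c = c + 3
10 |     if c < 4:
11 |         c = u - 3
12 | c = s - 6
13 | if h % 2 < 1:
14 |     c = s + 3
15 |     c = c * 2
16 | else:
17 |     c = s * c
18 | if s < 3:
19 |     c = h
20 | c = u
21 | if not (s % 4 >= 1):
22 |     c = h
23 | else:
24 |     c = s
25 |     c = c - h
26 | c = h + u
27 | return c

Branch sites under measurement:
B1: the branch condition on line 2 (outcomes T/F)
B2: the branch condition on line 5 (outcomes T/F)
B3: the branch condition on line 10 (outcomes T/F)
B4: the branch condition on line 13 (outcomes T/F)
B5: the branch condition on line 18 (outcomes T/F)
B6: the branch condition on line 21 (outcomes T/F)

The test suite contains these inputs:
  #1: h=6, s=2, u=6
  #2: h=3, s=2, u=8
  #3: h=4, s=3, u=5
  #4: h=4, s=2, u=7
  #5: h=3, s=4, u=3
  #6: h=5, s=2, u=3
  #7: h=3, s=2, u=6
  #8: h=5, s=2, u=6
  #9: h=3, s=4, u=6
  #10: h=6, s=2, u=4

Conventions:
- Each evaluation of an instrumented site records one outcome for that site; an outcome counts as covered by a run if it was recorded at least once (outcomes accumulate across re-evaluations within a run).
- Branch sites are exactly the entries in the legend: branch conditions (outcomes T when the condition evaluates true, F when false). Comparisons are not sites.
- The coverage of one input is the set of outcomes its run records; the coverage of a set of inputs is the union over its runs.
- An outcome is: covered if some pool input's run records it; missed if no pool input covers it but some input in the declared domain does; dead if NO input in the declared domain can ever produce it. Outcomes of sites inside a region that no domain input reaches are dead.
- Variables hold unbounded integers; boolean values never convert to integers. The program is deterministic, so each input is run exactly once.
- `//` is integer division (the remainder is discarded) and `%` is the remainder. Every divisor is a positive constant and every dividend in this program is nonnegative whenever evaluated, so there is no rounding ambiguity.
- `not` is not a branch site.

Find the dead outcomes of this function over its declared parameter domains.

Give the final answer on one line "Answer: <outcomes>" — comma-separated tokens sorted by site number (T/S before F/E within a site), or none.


exhaustive pass over the 72-input domain:
  B1=T: unreachable across the whole domain -> dead
  reachable outcomes have witnesses, e.g. B1=F (e.g. h=3, s=2, u=3), B2=T (e.g. h=3, s=2, u=3), B2=F (e.g. h=3, s=2, u=6), B3=T (e.g. h=3, s=2, u=6)
Answer: B1=T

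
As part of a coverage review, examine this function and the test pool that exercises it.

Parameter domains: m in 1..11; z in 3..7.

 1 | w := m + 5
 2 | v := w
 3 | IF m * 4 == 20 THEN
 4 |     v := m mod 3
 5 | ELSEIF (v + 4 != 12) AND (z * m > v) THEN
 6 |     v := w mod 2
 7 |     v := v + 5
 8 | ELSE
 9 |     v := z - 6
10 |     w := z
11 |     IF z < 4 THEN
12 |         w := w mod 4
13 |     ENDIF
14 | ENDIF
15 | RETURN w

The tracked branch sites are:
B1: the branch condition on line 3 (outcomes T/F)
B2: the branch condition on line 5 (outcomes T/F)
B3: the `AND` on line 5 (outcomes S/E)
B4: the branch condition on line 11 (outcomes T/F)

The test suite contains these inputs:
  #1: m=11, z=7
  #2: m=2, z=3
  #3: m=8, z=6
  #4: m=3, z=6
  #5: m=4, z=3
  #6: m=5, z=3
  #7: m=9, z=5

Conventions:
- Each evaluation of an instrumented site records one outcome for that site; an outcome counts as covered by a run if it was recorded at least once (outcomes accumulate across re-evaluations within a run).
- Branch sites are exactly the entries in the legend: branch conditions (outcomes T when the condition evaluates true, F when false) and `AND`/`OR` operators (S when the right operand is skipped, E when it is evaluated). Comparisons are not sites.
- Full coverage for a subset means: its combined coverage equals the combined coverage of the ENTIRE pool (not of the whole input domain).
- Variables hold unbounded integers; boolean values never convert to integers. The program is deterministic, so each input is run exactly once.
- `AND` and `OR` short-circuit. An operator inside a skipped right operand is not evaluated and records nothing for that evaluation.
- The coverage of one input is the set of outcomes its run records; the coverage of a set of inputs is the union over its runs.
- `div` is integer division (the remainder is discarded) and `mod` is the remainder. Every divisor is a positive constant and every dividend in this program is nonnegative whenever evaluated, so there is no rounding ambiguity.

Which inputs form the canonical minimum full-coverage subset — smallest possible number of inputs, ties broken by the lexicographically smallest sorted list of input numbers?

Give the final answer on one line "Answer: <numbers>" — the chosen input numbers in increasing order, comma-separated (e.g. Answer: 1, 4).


input #1 (m=11, z=7): covers B1=F, B2=T, B3=E
input #2 (m=2, z=3): covers B1=F, B2=F, B3=E, B4=T
input #3 (m=8, z=6): covers B1=F, B2=T, B3=E
input #4 (m=3, z=6): covers B1=F, B2=F, B3=S, B4=F
input #5 (m=4, z=3): covers B1=F, B2=T, B3=E
input #6 (m=5, z=3): covers B1=T
input #7 (m=9, z=5): covers B1=F, B2=T, B3=E
together the pool reaches 8 outcomes: B1=T, B1=F, B2=T, B2=F, B3=S, B3=E, B4=T, B4=F
no size-1 subset reaches all 8 outcomes (best union: 4/8)
no size-2 subset reaches all 8 outcomes (best union: 6/8)
no size-3 subset reaches all 8 outcomes (best union: 7/8)
the canonical winner is {1, 2, 4, 6}: size 4, full 8-outcome coverage, earliest index list among size-4 covers
Answer: 1, 2, 4, 6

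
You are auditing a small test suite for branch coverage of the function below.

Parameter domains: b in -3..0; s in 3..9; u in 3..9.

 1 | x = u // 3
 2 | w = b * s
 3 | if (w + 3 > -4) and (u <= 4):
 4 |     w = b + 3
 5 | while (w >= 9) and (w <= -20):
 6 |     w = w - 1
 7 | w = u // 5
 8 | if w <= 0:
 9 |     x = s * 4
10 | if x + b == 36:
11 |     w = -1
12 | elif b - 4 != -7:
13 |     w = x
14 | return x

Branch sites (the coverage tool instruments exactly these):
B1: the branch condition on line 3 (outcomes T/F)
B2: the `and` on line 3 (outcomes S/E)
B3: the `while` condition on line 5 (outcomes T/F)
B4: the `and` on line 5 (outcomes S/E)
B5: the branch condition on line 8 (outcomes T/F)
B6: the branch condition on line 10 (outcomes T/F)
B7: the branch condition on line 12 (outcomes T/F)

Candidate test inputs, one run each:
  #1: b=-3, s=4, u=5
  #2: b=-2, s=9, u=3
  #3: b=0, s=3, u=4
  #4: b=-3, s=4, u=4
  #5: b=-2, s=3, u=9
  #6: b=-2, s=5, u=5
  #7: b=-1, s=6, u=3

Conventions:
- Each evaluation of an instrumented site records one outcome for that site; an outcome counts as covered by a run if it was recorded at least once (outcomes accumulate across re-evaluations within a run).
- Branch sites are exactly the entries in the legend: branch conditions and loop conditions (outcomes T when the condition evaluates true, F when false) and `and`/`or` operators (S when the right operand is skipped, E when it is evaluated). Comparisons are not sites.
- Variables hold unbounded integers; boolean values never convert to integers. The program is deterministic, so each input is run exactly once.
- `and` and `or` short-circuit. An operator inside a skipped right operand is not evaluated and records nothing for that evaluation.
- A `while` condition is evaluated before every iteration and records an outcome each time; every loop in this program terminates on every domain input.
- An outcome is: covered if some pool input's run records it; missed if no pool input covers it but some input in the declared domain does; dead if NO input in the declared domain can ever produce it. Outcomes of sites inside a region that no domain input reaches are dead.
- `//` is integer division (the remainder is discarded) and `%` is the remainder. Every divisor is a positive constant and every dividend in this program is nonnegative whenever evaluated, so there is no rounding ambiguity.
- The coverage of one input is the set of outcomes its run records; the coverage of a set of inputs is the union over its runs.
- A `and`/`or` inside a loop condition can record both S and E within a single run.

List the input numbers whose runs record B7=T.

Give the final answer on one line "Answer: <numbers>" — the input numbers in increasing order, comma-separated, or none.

input #1 (b=-3, s=4, u=5): misses B7=T
input #2 (b=-2, s=9, u=3): covers B7=T
input #3 (b=0, s=3, u=4): covers B7=T
input #4 (b=-3, s=4, u=4): misses B7=T
input #5 (b=-2, s=3, u=9): covers B7=T
input #6 (b=-2, s=5, u=5): covers B7=T
input #7 (b=-1, s=6, u=3): covers B7=T

Answer: 2, 3, 5, 6, 7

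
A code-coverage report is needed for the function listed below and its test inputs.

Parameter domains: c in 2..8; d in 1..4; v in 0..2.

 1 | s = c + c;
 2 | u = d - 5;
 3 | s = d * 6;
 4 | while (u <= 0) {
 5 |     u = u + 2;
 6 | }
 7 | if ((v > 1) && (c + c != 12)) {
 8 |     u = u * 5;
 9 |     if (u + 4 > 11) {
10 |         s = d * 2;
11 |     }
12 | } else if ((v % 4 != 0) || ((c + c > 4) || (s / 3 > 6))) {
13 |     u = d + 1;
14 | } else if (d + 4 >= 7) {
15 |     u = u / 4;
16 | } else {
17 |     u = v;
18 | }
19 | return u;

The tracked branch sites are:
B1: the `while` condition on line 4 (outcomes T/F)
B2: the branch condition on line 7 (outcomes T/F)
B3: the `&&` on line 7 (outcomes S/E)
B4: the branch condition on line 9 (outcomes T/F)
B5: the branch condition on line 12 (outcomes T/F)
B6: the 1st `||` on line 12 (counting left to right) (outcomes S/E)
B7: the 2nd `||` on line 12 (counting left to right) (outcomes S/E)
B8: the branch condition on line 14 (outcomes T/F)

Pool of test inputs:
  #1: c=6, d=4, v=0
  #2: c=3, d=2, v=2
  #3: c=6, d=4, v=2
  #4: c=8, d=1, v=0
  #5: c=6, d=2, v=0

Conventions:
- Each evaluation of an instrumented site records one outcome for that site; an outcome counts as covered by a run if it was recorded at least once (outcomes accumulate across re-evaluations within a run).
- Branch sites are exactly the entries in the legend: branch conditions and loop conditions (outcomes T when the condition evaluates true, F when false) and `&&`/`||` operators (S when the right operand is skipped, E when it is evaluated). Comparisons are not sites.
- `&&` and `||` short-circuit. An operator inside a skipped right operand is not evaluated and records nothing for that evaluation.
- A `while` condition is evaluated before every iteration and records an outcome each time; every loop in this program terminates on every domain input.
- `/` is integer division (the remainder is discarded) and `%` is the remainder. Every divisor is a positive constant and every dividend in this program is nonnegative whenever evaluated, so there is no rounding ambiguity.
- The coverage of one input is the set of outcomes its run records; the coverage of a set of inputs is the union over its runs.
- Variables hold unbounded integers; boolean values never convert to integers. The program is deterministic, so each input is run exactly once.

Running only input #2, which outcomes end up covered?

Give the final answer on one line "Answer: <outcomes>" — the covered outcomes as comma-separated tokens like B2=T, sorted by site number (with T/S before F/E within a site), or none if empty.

Simulating input #2 (c=3, d=2, v=2) step by step:
  B1->T, B1->T, B1->F, B3->E, B2->T, B4->F
distinct outcomes covered: B1=T, B1=F, B2=T, B3=E, B4=F

Answer: B1=T, B1=F, B2=T, B3=E, B4=F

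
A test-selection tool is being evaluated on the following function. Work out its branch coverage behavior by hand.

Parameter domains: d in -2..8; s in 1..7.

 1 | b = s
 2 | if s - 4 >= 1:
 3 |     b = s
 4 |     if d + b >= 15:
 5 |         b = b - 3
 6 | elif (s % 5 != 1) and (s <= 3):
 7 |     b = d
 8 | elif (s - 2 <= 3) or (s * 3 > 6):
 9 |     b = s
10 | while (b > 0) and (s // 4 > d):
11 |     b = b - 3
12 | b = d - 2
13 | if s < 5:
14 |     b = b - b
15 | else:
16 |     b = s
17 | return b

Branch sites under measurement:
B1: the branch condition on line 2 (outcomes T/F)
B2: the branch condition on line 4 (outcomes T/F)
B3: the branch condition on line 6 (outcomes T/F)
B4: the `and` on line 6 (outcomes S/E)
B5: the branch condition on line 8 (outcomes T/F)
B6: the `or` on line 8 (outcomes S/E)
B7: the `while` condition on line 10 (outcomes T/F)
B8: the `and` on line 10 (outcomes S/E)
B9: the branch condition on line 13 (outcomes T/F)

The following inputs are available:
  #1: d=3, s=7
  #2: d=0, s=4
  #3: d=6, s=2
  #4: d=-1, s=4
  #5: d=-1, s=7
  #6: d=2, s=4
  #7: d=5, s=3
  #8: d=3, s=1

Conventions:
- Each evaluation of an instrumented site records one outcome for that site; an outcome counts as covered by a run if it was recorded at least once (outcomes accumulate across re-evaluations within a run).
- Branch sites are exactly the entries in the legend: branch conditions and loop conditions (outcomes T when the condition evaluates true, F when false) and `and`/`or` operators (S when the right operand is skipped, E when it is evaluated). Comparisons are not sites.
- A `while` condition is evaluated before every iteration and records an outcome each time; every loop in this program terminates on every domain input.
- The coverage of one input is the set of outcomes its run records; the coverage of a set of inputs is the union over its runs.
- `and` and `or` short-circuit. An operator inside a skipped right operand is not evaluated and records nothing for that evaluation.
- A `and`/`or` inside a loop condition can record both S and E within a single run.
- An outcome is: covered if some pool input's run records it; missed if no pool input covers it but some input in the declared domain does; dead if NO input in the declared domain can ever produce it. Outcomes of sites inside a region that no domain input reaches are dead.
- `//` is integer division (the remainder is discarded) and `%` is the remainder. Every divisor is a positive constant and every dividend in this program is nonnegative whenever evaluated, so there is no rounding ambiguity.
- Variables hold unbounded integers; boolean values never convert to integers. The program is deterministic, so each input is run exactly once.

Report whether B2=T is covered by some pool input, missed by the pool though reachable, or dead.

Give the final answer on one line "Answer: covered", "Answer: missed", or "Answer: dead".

no pool input records B2=T
but domain input (d=8, s=7) does record it -> reachable, so missed

Answer: missed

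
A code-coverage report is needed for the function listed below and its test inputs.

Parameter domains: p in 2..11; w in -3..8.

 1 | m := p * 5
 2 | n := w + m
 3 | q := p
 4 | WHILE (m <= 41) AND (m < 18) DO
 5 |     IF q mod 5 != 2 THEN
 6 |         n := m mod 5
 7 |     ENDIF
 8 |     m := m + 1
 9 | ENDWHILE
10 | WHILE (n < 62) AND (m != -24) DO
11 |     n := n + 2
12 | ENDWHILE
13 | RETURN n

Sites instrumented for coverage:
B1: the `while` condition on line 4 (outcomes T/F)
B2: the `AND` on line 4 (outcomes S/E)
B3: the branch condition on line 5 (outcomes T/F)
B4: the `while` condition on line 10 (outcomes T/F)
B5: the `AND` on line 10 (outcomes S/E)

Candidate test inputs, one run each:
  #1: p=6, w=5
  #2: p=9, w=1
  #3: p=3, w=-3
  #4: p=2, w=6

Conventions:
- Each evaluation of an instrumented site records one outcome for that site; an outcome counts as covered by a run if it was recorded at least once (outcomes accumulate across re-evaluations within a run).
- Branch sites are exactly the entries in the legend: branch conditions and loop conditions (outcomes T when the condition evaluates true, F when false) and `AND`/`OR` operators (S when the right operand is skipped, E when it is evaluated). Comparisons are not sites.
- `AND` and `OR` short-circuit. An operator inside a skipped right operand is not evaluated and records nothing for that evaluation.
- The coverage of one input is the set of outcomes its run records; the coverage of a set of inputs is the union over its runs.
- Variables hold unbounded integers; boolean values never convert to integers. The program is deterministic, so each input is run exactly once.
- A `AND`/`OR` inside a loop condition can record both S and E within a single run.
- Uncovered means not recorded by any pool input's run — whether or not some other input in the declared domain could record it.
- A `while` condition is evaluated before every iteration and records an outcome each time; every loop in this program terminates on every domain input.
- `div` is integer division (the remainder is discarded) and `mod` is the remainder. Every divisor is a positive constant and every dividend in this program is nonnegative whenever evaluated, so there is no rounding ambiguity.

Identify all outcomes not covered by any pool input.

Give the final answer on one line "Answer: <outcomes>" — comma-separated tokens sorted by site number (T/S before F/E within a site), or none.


#1 (p=6, w=5) -> B2->E, B1->F, B5->E, B4->T, B5->E, B4->T, B5->E, B4->T, B5->E, B4->T, B5->E, B4->T, B5->E, B4->T, ...; covered: B1=F, B2=E, B4=T, B4=F, B5=S, B5=E
#2 (p=9, w=1) -> B2->S, B1->F, B5->E, B4->T, B5->E, B4->T, B5->E, B4->T, B5->E, B4->T, B5->E, B4->T, B5->E, B4->T, ...; covered: B1=F, B2=S, B4=T, B4=F, B5=S, B5=E
#3 (p=3, w=-3) -> B2->E, B1->T, B3->T, B2->E, B1->T, B3->T, B2->E, B1->T, B3->T, B2->E, B1->F, B5->E, B4->T, B5->E, ...; covered: B1=T, B1=F, B2=E, B3=T, B4=T, B4=F, B5=S, B5=E
#4 (p=2, w=6) -> B2->E, B1->T, B3->F, B2->E, B1->T, B3->F, B2->E, B1->T, B3->F, B2->E, B1->T, B3->F, B2->E, B1->T, ...; covered: B1=T, B1=F, B2=E, B3=F, B4=T, B4=F, B5=S, B5=E
union over the pool: B1=T, B1=F, B2=S, B2=E, B3=T, B3=F, B4=T, B4=F, B5=S, B5=E
uncovered (0 of 10): none
Answer: none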